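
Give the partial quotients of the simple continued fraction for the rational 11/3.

Run the Euclidean algorithm on 11 and 3; the successive quotients are the partial quotients a_0, a_1, ... (each step inverts the fractional part left over by the previous one):
  11 = 3*3 + 2, so a_0 = 3.
  3 = 1*2 + 1, so a_1 = 1.
  2 = 2*1 + 0, so a_2 = 2.
The remainder reaches 0 after 3 divisions, so the expansion has 3 partial quotients, read off in order.

[3; 1, 2]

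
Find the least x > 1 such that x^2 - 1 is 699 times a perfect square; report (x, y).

(x, y) = (2271050, 85899)

First expand sqrt(699) as a continued fraction. With x_i = (sqrt(699) + m_i)/d_i and (m_0, d_0) = (0, 1): a_0 = floor(sqrt(699)) = 26, since 26^2 = 676 <= 699 < 729 = 27^2.
Iterate m_{i+1} = d_i*a_i - m_i, d_{i+1} = (699 - m_{i+1}^2)/d_i, a_{i+1} = floor((a_0 + m_{i+1})/d_{i+1}):
  m_1 = 1*26 - 0 = 26, d_1 = (699 - 26^2)/1 = 23/1 = 23, a_1 = floor((26 + 26)/23) = 2.
  m_2 = 23*2 - 26 = 20, d_2 = (699 - 20^2)/23 = 299/23 = 13, a_2 = floor((26 + 20)/13) = 3.
  m_3 = 13*3 - 20 = 19, d_3 = (699 - 19^2)/13 = 338/13 = 26, a_3 = floor((26 + 19)/26) = 1.
  m_4 = 26*1 - 19 = 7, d_4 = (699 - 7^2)/26 = 650/26 = 25, a_4 = floor((26 + 7)/25) = 1.
  m_5 = 25*1 - 7 = 18, d_5 = (699 - 18^2)/25 = 375/25 = 15, a_5 = floor((26 + 18)/15) = 2.
  m_6 = 15*2 - 18 = 12, d_6 = (699 - 12^2)/15 = 555/15 = 37, a_6 = floor((26 + 12)/37) = 1.
  m_7 = 37*1 - 12 = 25, d_7 = (699 - 25^2)/37 = 74/37 = 2, a_7 = floor((26 + 25)/2) = 25.
  m_8 = 2*25 - 25 = 25, d_8 = (699 - 25^2)/2 = 74/2 = 37, a_8 = floor((26 + 25)/37) = 1.
  m_9 = 37*1 - 25 = 12, d_9 = (699 - 12^2)/37 = 555/37 = 15, a_9 = floor((26 + 12)/15) = 2.
  m_10 = 15*2 - 12 = 18, d_10 = (699 - 18^2)/15 = 375/15 = 25, a_10 = floor((26 + 18)/25) = 1.
  m_11 = 25*1 - 18 = 7, d_11 = (699 - 7^2)/25 = 650/25 = 26, a_11 = floor((26 + 7)/26) = 1.
  m_12 = 26*1 - 7 = 19, d_12 = (699 - 19^2)/26 = 338/26 = 13, a_12 = floor((26 + 19)/13) = 3.
  m_13 = 13*3 - 19 = 20, d_13 = (699 - 20^2)/13 = 299/13 = 23, a_13 = floor((26 + 20)/23) = 2.
  m_14 = 23*2 - 20 = 26, d_14 = (699 - 26^2)/23 = 23/23 = 1, a_14 = floor((26 + 26)/1) = 52.
  m_15 = 1*52 - 26 = 26, d_15 = (699 - 26^2)/1 = 23/1 = 23: (m_15, d_15) = (m_1, d_1) = (26, 23), so from here the quotients repeat a_1, ..., a_14; the period length is 14.
So sqrt(699) = [26; (2, 3, 1, 1, 2, 1, 25, 1, 2, 1, 1, 3, 2, 52)] with period length k = 14.
k is even, so the fundamental solution of x^2 - 699y^2 = 1 is (p_{k-1}, q_{k-1}) = (p_13, q_13); compute convergents through index 13.
Convergents (p_i = a_i*p_{i-1} + p_{i-2}, q_i = a_i*q_{i-1} + q_{i-2} with p_{-2}=0, p_{-1}=1, q_{-2}=1, q_{-1}=0):
  i=0: a_0=26, p_0 = 26*1 + 0 = 26, q_0 = 26*0 + 1 = 1.
  i=1: a_1=2, p_1 = 2*26 + 1 = 53, q_1 = 2*1 + 0 = 2.
  i=2: a_2=3, p_2 = 3*53 + 26 = 185, q_2 = 3*2 + 1 = 7.
  i=3: a_3=1, p_3 = 1*185 + 53 = 238, q_3 = 1*7 + 2 = 9.
  i=4: a_4=1, p_4 = 1*238 + 185 = 423, q_4 = 1*9 + 7 = 16.
  i=5: a_5=2, p_5 = 2*423 + 238 = 1084, q_5 = 2*16 + 9 = 41.
  i=6: a_6=1, p_6 = 1*1084 + 423 = 1507, q_6 = 1*41 + 16 = 57.
  i=7: a_7=25, p_7 = 25*1507 + 1084 = 38759, q_7 = 25*57 + 41 = 1466.
  i=8: a_8=1, p_8 = 1*38759 + 1507 = 40266, q_8 = 1*1466 + 57 = 1523.
  i=9: a_9=2, p_9 = 2*40266 + 38759 = 119291, q_9 = 2*1523 + 1466 = 4512.
  i=10: a_10=1, p_10 = 1*119291 + 40266 = 159557, q_10 = 1*4512 + 1523 = 6035.
  i=11: a_11=1, p_11 = 1*159557 + 119291 = 278848, q_11 = 1*6035 + 4512 = 10547.
  i=12: a_12=3, p_12 = 3*278848 + 159557 = 996101, q_12 = 3*10547 + 6035 = 37676.
  i=13: a_13=2, p_13 = 2*996101 + 278848 = 2271050, q_13 = 2*37676 + 10547 = 85899.
Check: 2271050^2 - 699*85899^2 = 5157668102500 - 5157668102499 = 1, so (x, y) = (2271050, 85899) solves the equation, and by the theorem it is the least positive solution.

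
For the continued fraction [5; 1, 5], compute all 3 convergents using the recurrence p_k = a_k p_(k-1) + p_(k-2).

Using the convergent recurrence p_i = a_i*p_{i-1} + p_{i-2}, q_i = a_i*q_{i-1} + q_{i-2} with p_{-2}=0, p_{-1}=1, q_{-2}=1, q_{-1}=0:
  i=0: a_0=5, p_0 = 5*1 + 0 = 5, q_0 = 5*0 + 1 = 1.
  i=1: a_1=1, p_1 = 1*5 + 1 = 6, q_1 = 1*1 + 0 = 1.
  i=2: a_2=5, p_2 = 5*6 + 5 = 35, q_2 = 5*1 + 1 = 6.

5/1, 6/1, 35/6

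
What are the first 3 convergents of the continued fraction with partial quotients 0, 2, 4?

Using the convergent recurrence p_i = a_i*p_{i-1} + p_{i-2}, q_i = a_i*q_{i-1} + q_{i-2} with p_{-2}=0, p_{-1}=1, q_{-2}=1, q_{-1}=0:
  i=0: a_0=0, p_0 = 0*1 + 0 = 0, q_0 = 0*0 + 1 = 1.
  i=1: a_1=2, p_1 = 2*0 + 1 = 1, q_1 = 2*1 + 0 = 2.
  i=2: a_2=4, p_2 = 4*1 + 0 = 4, q_2 = 4*2 + 1 = 9.

0/1, 1/2, 4/9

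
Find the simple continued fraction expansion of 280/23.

Run the Euclidean algorithm on 280 and 23; the successive quotients are the partial quotients a_0, a_1, ... (each step inverts the fractional part left over by the previous one):
  280 = 12*23 + 4, so a_0 = 12.
  23 = 5*4 + 3, so a_1 = 5.
  4 = 1*3 + 1, so a_2 = 1.
  3 = 3*1 + 0, so a_3 = 3.
The remainder reaches 0 after 4 divisions, so the expansion has 4 partial quotients, read off in order.

[12; 5, 1, 3]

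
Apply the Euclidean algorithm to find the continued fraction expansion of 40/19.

[2; 9, 2]

Run the Euclidean algorithm on 40 and 19; the successive quotients are the partial quotients a_0, a_1, ... (each step inverts the fractional part left over by the previous one):
  40 = 2*19 + 2, so a_0 = 2.
  19 = 9*2 + 1, so a_1 = 9.
  2 = 2*1 + 0, so a_2 = 2.
The remainder reaches 0 after 3 divisions, so the expansion has 3 partial quotients, read off in order.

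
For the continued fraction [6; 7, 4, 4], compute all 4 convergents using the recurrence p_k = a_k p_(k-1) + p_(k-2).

Using the convergent recurrence p_i = a_i*p_{i-1} + p_{i-2}, q_i = a_i*q_{i-1} + q_{i-2} with p_{-2}=0, p_{-1}=1, q_{-2}=1, q_{-1}=0:
  i=0: a_0=6, p_0 = 6*1 + 0 = 6, q_0 = 6*0 + 1 = 1.
  i=1: a_1=7, p_1 = 7*6 + 1 = 43, q_1 = 7*1 + 0 = 7.
  i=2: a_2=4, p_2 = 4*43 + 6 = 178, q_2 = 4*7 + 1 = 29.
  i=3: a_3=4, p_3 = 4*178 + 43 = 755, q_3 = 4*29 + 7 = 123.

6/1, 43/7, 178/29, 755/123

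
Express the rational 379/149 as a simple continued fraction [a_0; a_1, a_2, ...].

Run the Euclidean algorithm on 379 and 149; the successive quotients are the partial quotients a_0, a_1, ... (each step inverts the fractional part left over by the previous one):
  379 = 2*149 + 81, so a_0 = 2.
  149 = 1*81 + 68, so a_1 = 1.
  81 = 1*68 + 13, so a_2 = 1.
  68 = 5*13 + 3, so a_3 = 5.
  13 = 4*3 + 1, so a_4 = 4.
  3 = 3*1 + 0, so a_5 = 3.
The remainder reaches 0 after 6 divisions, so the expansion has 6 partial quotients, read off in order.

[2; 1, 1, 5, 4, 3]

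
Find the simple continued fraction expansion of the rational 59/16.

Run the Euclidean algorithm on 59 and 16; the successive quotients are the partial quotients a_0, a_1, ... (each step inverts the fractional part left over by the previous one):
  59 = 3*16 + 11, so a_0 = 3.
  16 = 1*11 + 5, so a_1 = 1.
  11 = 2*5 + 1, so a_2 = 2.
  5 = 5*1 + 0, so a_3 = 5.
The remainder reaches 0 after 4 divisions, so the expansion has 4 partial quotients, read off in order.

[3; 1, 2, 5]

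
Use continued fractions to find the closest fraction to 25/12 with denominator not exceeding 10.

21/10

Expand x = 25/12 as a continued fraction with the Euclidean algorithm:
  25 = 2*12 + 1, so a_0 = 2.
  12 = 12*1 + 0, so a_1 = 12.
so x = [2; 12].
Convergents (p_i = a_i*p_{i-1} + p_{i-2}, q_i = a_i*q_{i-1} + q_{i-2} with p_{-2}=0, p_{-1}=1, q_{-2}=1, q_{-1}=0), until the denominator exceeds 10:
  i=0: a_0=2, p_0 = 2*1 + 0 = 2, q_0 = 2*0 + 1 = 1.
  i=1: a_1=12, p_1 = 12*2 + 1 = 25, q_1 = 12*1 + 0 = 12.
q_1 = 12 > 10, so the last convergent with denominator <= 10 is p_0/q_0 = 2/1.
The closest fraction with denominator <= 10 is either p_0/q_0 or the intermediate fraction (k*p_0 + p_{-1})/(k*q_0 + q_{-1}) with the largest k >= 1 whose denominator stays <= 10; these approach x as k grows, and every other convergent or intermediate fraction in range is farther away.
Largest k: floor((10 - q_{-1})/q_0) = floor((10 - 0)/1) = 10 (using the seeds p_{-1} = 1, q_{-1} = 0).
That gives (10*2 + 1)/(10*1 + 0) = 21/10.
Compare the errors: |x - 2/1| = |25*1 - 2*12|/(12*1) = 1/12, and |x - 21/10| = |25*10 - 21*12|/(12*10) = 2/120.
Cross-multiplying, 2*12 = 24 < 120 = 1*120, so 2/120 is smaller: the intermediate fraction 21/10 is closer to x than 2/1.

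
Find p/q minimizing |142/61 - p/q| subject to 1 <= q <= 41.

93/40

Expand x = 142/61 as a continued fraction with the Euclidean algorithm:
  142 = 2*61 + 20, so a_0 = 2.
  61 = 3*20 + 1, so a_1 = 3.
  20 = 20*1 + 0, so a_2 = 20.
so x = [2; 3, 20].
Convergents (p_i = a_i*p_{i-1} + p_{i-2}, q_i = a_i*q_{i-1} + q_{i-2} with p_{-2}=0, p_{-1}=1, q_{-2}=1, q_{-1}=0), until the denominator exceeds 41:
  i=0: a_0=2, p_0 = 2*1 + 0 = 2, q_0 = 2*0 + 1 = 1.
  i=1: a_1=3, p_1 = 3*2 + 1 = 7, q_1 = 3*1 + 0 = 3.
  i=2: a_2=20, p_2 = 20*7 + 2 = 142, q_2 = 20*3 + 1 = 61.
q_2 = 61 > 41, so the last convergent with denominator <= 41 is p_1/q_1 = 7/3.
The closest fraction with denominator <= 41 is either p_1/q_1 or the intermediate fraction (k*p_1 + p_0)/(k*q_1 + q_0) with the largest k >= 1 whose denominator stays <= 41; these approach x as k grows, and every other convergent or intermediate fraction in range is farther away.
Largest k: floor((41 - q_0)/q_1) = floor((41 - 1)/3) = 13.
That gives (13*7 + 2)/(13*3 + 1) = 93/40.
Compare the errors: |x - 7/3| = |142*3 - 7*61|/(61*3) = 1/183, and |x - 93/40| = |142*40 - 93*61|/(61*40) = 7/2440.
Cross-multiplying, 7*183 = 1281 < 2440 = 1*2440, so 7/2440 is smaller: the intermediate fraction 93/40 is closer to x than 7/3.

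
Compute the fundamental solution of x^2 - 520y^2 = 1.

First expand sqrt(520) as a continued fraction. With x_i = (sqrt(520) + m_i)/d_i and (m_0, d_0) = (0, 1): a_0 = floor(sqrt(520)) = 22, since 22^2 = 484 <= 520 < 529 = 23^2.
Iterate m_{i+1} = d_i*a_i - m_i, d_{i+1} = (520 - m_{i+1}^2)/d_i, a_{i+1} = floor((a_0 + m_{i+1})/d_{i+1}):
  m_1 = 1*22 - 0 = 22, d_1 = (520 - 22^2)/1 = 36/1 = 36, a_1 = floor((22 + 22)/36) = 1.
  m_2 = 36*1 - 22 = 14, d_2 = (520 - 14^2)/36 = 324/36 = 9, a_2 = floor((22 + 14)/9) = 4.
  m_3 = 9*4 - 14 = 22, d_3 = (520 - 22^2)/9 = 36/9 = 4, a_3 = floor((22 + 22)/4) = 11.
  m_4 = 4*11 - 22 = 22, d_4 = (520 - 22^2)/4 = 36/4 = 9, a_4 = floor((22 + 22)/9) = 4.
  m_5 = 9*4 - 22 = 14, d_5 = (520 - 14^2)/9 = 324/9 = 36, a_5 = floor((22 + 14)/36) = 1.
  m_6 = 36*1 - 14 = 22, d_6 = (520 - 22^2)/36 = 36/36 = 1, a_6 = floor((22 + 22)/1) = 44.
  m_7 = 1*44 - 22 = 22, d_7 = (520 - 22^2)/1 = 36/1 = 36: (m_7, d_7) = (m_1, d_1) = (22, 36), so from here the quotients repeat a_1, ..., a_6; the period length is 6.
So sqrt(520) = [22; (1, 4, 11, 4, 1, 44)] with period length k = 6.
k is even, so the fundamental solution of x^2 - 520y^2 = 1 is (p_{k-1}, q_{k-1}) = (p_5, q_5); compute convergents through index 5.
Convergents (p_i = a_i*p_{i-1} + p_{i-2}, q_i = a_i*q_{i-1} + q_{i-2} with p_{-2}=0, p_{-1}=1, q_{-2}=1, q_{-1}=0):
  i=0: a_0=22, p_0 = 22*1 + 0 = 22, q_0 = 22*0 + 1 = 1.
  i=1: a_1=1, p_1 = 1*22 + 1 = 23, q_1 = 1*1 + 0 = 1.
  i=2: a_2=4, p_2 = 4*23 + 22 = 114, q_2 = 4*1 + 1 = 5.
  i=3: a_3=11, p_3 = 11*114 + 23 = 1277, q_3 = 11*5 + 1 = 56.
  i=4: a_4=4, p_4 = 4*1277 + 114 = 5222, q_4 = 4*56 + 5 = 229.
  i=5: a_5=1, p_5 = 1*5222 + 1277 = 6499, q_5 = 1*229 + 56 = 285.
Check: 6499^2 - 520*285^2 = 42237001 - 42237000 = 1, so (x, y) = (6499, 285) solves the equation, and by the theorem it is the least positive solution.

(x, y) = (6499, 285)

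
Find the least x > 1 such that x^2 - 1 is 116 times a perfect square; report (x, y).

(x, y) = (9801, 910)

First expand sqrt(116) as a continued fraction. With x_i = (sqrt(116) + m_i)/d_i and (m_0, d_0) = (0, 1): a_0 = floor(sqrt(116)) = 10, since 10^2 = 100 <= 116 < 121 = 11^2.
Iterate m_{i+1} = d_i*a_i - m_i, d_{i+1} = (116 - m_{i+1}^2)/d_i, a_{i+1} = floor((a_0 + m_{i+1})/d_{i+1}):
  m_1 = 1*10 - 0 = 10, d_1 = (116 - 10^2)/1 = 16/1 = 16, a_1 = floor((10 + 10)/16) = 1.
  m_2 = 16*1 - 10 = 6, d_2 = (116 - 6^2)/16 = 80/16 = 5, a_2 = floor((10 + 6)/5) = 3.
  m_3 = 5*3 - 6 = 9, d_3 = (116 - 9^2)/5 = 35/5 = 7, a_3 = floor((10 + 9)/7) = 2.
  m_4 = 7*2 - 9 = 5, d_4 = (116 - 5^2)/7 = 91/7 = 13, a_4 = floor((10 + 5)/13) = 1.
  m_5 = 13*1 - 5 = 8, d_5 = (116 - 8^2)/13 = 52/13 = 4, a_5 = floor((10 + 8)/4) = 4.
  m_6 = 4*4 - 8 = 8, d_6 = (116 - 8^2)/4 = 52/4 = 13, a_6 = floor((10 + 8)/13) = 1.
  m_7 = 13*1 - 8 = 5, d_7 = (116 - 5^2)/13 = 91/13 = 7, a_7 = floor((10 + 5)/7) = 2.
  m_8 = 7*2 - 5 = 9, d_8 = (116 - 9^2)/7 = 35/7 = 5, a_8 = floor((10 + 9)/5) = 3.
  m_9 = 5*3 - 9 = 6, d_9 = (116 - 6^2)/5 = 80/5 = 16, a_9 = floor((10 + 6)/16) = 1.
  m_10 = 16*1 - 6 = 10, d_10 = (116 - 10^2)/16 = 16/16 = 1, a_10 = floor((10 + 10)/1) = 20.
  m_11 = 1*20 - 10 = 10, d_11 = (116 - 10^2)/1 = 16/1 = 16: (m_11, d_11) = (m_1, d_1) = (10, 16), so from here the quotients repeat a_1, ..., a_10; the period length is 10.
So sqrt(116) = [10; (1, 3, 2, 1, 4, 1, 2, 3, 1, 20)] with period length k = 10.
k is even, so the fundamental solution of x^2 - 116y^2 = 1 is (p_{k-1}, q_{k-1}) = (p_9, q_9); compute convergents through index 9.
Convergents (p_i = a_i*p_{i-1} + p_{i-2}, q_i = a_i*q_{i-1} + q_{i-2} with p_{-2}=0, p_{-1}=1, q_{-2}=1, q_{-1}=0):
  i=0: a_0=10, p_0 = 10*1 + 0 = 10, q_0 = 10*0 + 1 = 1.
  i=1: a_1=1, p_1 = 1*10 + 1 = 11, q_1 = 1*1 + 0 = 1.
  i=2: a_2=3, p_2 = 3*11 + 10 = 43, q_2 = 3*1 + 1 = 4.
  i=3: a_3=2, p_3 = 2*43 + 11 = 97, q_3 = 2*4 + 1 = 9.
  i=4: a_4=1, p_4 = 1*97 + 43 = 140, q_4 = 1*9 + 4 = 13.
  i=5: a_5=4, p_5 = 4*140 + 97 = 657, q_5 = 4*13 + 9 = 61.
  i=6: a_6=1, p_6 = 1*657 + 140 = 797, q_6 = 1*61 + 13 = 74.
  i=7: a_7=2, p_7 = 2*797 + 657 = 2251, q_7 = 2*74 + 61 = 209.
  i=8: a_8=3, p_8 = 3*2251 + 797 = 7550, q_8 = 3*209 + 74 = 701.
  i=9: a_9=1, p_9 = 1*7550 + 2251 = 9801, q_9 = 1*701 + 209 = 910.
Check: 9801^2 - 116*910^2 = 96059601 - 96059600 = 1, so (x, y) = (9801, 910) solves the equation, and by the theorem it is the least positive solution.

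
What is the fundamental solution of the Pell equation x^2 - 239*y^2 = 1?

(x, y) = (6195120, 400729)

First expand sqrt(239) as a continued fraction. With x_i = (sqrt(239) + m_i)/d_i and (m_0, d_0) = (0, 1): a_0 = floor(sqrt(239)) = 15, since 15^2 = 225 <= 239 < 256 = 16^2.
Iterate m_{i+1} = d_i*a_i - m_i, d_{i+1} = (239 - m_{i+1}^2)/d_i, a_{i+1} = floor((a_0 + m_{i+1})/d_{i+1}):
  m_1 = 1*15 - 0 = 15, d_1 = (239 - 15^2)/1 = 14/1 = 14, a_1 = floor((15 + 15)/14) = 2.
  m_2 = 14*2 - 15 = 13, d_2 = (239 - 13^2)/14 = 70/14 = 5, a_2 = floor((15 + 13)/5) = 5.
  m_3 = 5*5 - 13 = 12, d_3 = (239 - 12^2)/5 = 95/5 = 19, a_3 = floor((15 + 12)/19) = 1.
  m_4 = 19*1 - 12 = 7, d_4 = (239 - 7^2)/19 = 190/19 = 10, a_4 = floor((15 + 7)/10) = 2.
  m_5 = 10*2 - 7 = 13, d_5 = (239 - 13^2)/10 = 70/10 = 7, a_5 = floor((15 + 13)/7) = 4.
  m_6 = 7*4 - 13 = 15, d_6 = (239 - 15^2)/7 = 14/7 = 2, a_6 = floor((15 + 15)/2) = 15.
  m_7 = 2*15 - 15 = 15, d_7 = (239 - 15^2)/2 = 14/2 = 7, a_7 = floor((15 + 15)/7) = 4.
  m_8 = 7*4 - 15 = 13, d_8 = (239 - 13^2)/7 = 70/7 = 10, a_8 = floor((15 + 13)/10) = 2.
  m_9 = 10*2 - 13 = 7, d_9 = (239 - 7^2)/10 = 190/10 = 19, a_9 = floor((15 + 7)/19) = 1.
  m_10 = 19*1 - 7 = 12, d_10 = (239 - 12^2)/19 = 95/19 = 5, a_10 = floor((15 + 12)/5) = 5.
  m_11 = 5*5 - 12 = 13, d_11 = (239 - 13^2)/5 = 70/5 = 14, a_11 = floor((15 + 13)/14) = 2.
  m_12 = 14*2 - 13 = 15, d_12 = (239 - 15^2)/14 = 14/14 = 1, a_12 = floor((15 + 15)/1) = 30.
  m_13 = 1*30 - 15 = 15, d_13 = (239 - 15^2)/1 = 14/1 = 14: (m_13, d_13) = (m_1, d_1) = (15, 14), so from here the quotients repeat a_1, ..., a_12; the period length is 12.
So sqrt(239) = [15; (2, 5, 1, 2, 4, 15, 4, 2, 1, 5, 2, 30)] with period length k = 12.
k is even, so the fundamental solution of x^2 - 239y^2 = 1 is (p_{k-1}, q_{k-1}) = (p_11, q_11); compute convergents through index 11.
Convergents (p_i = a_i*p_{i-1} + p_{i-2}, q_i = a_i*q_{i-1} + q_{i-2} with p_{-2}=0, p_{-1}=1, q_{-2}=1, q_{-1}=0):
  i=0: a_0=15, p_0 = 15*1 + 0 = 15, q_0 = 15*0 + 1 = 1.
  i=1: a_1=2, p_1 = 2*15 + 1 = 31, q_1 = 2*1 + 0 = 2.
  i=2: a_2=5, p_2 = 5*31 + 15 = 170, q_2 = 5*2 + 1 = 11.
  i=3: a_3=1, p_3 = 1*170 + 31 = 201, q_3 = 1*11 + 2 = 13.
  i=4: a_4=2, p_4 = 2*201 + 170 = 572, q_4 = 2*13 + 11 = 37.
  i=5: a_5=4, p_5 = 4*572 + 201 = 2489, q_5 = 4*37 + 13 = 161.
  i=6: a_6=15, p_6 = 15*2489 + 572 = 37907, q_6 = 15*161 + 37 = 2452.
  i=7: a_7=4, p_7 = 4*37907 + 2489 = 154117, q_7 = 4*2452 + 161 = 9969.
  i=8: a_8=2, p_8 = 2*154117 + 37907 = 346141, q_8 = 2*9969 + 2452 = 22390.
  i=9: a_9=1, p_9 = 1*346141 + 154117 = 500258, q_9 = 1*22390 + 9969 = 32359.
  i=10: a_10=5, p_10 = 5*500258 + 346141 = 2847431, q_10 = 5*32359 + 22390 = 184185.
  i=11: a_11=2, p_11 = 2*2847431 + 500258 = 6195120, q_11 = 2*184185 + 32359 = 400729.
Check: 6195120^2 - 239*400729^2 = 38379511814400 - 38379511814399 = 1, so (x, y) = (6195120, 400729) solves the equation, and by the theorem it is the least positive solution.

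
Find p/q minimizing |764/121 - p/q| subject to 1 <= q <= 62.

Expand x = 764/121 as a continued fraction with the Euclidean algorithm:
  764 = 6*121 + 38, so a_0 = 6.
  121 = 3*38 + 7, so a_1 = 3.
  38 = 5*7 + 3, so a_2 = 5.
  7 = 2*3 + 1, so a_3 = 2.
  3 = 3*1 + 0, so a_4 = 3.
so x = [6; 3, 5, 2, 3].
Convergents (p_i = a_i*p_{i-1} + p_{i-2}, q_i = a_i*q_{i-1} + q_{i-2} with p_{-2}=0, p_{-1}=1, q_{-2}=1, q_{-1}=0), until the denominator exceeds 62:
  i=0: a_0=6, p_0 = 6*1 + 0 = 6, q_0 = 6*0 + 1 = 1.
  i=1: a_1=3, p_1 = 3*6 + 1 = 19, q_1 = 3*1 + 0 = 3.
  i=2: a_2=5, p_2 = 5*19 + 6 = 101, q_2 = 5*3 + 1 = 16.
  i=3: a_3=2, p_3 = 2*101 + 19 = 221, q_3 = 2*16 + 3 = 35.
  i=4: a_4=3, p_4 = 3*221 + 101 = 764, q_4 = 3*35 + 16 = 121.
q_4 = 121 > 62, so the last convergent with denominator <= 62 is p_3/q_3 = 221/35.
The closest fraction with denominator <= 62 is either p_3/q_3 or the intermediate fraction (k*p_3 + p_2)/(k*q_3 + q_2) with the largest k >= 1 whose denominator stays <= 62; these approach x as k grows, and every other convergent or intermediate fraction in range is farther away.
Largest k: floor((62 - q_2)/q_3) = floor((62 - 16)/35) = 1.
That gives (1*221 + 101)/(1*35 + 16) = 322/51.
Compare the errors: |x - 221/35| = |764*35 - 221*121|/(121*35) = 1/4235, and |x - 322/51| = |764*51 - 322*121|/(121*51) = 2/6171.
Cross-multiplying, 1*6171 = 6171 < 8470 = 2*4235, so 1/4235 is smaller: the convergent 221/35 is closer to x than 322/51.

221/35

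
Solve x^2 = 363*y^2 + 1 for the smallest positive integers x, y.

First expand sqrt(363) as a continued fraction. With x_i = (sqrt(363) + m_i)/d_i and (m_0, d_0) = (0, 1): a_0 = floor(sqrt(363)) = 19, since 19^2 = 361 <= 363 < 400 = 20^2.
Iterate m_{i+1} = d_i*a_i - m_i, d_{i+1} = (363 - m_{i+1}^2)/d_i, a_{i+1} = floor((a_0 + m_{i+1})/d_{i+1}):
  m_1 = 1*19 - 0 = 19, d_1 = (363 - 19^2)/1 = 2/1 = 2, a_1 = floor((19 + 19)/2) = 19.
  m_2 = 2*19 - 19 = 19, d_2 = (363 - 19^2)/2 = 2/2 = 1, a_2 = floor((19 + 19)/1) = 38.
  m_3 = 1*38 - 19 = 19, d_3 = (363 - 19^2)/1 = 2/1 = 2: (m_3, d_3) = (m_1, d_1) = (19, 2), so from here the quotients repeat a_1, a_2; the period length is 2.
So sqrt(363) = [19; (19, 38)] with period length k = 2.
k is even, so the fundamental solution of x^2 - 363y^2 = 1 is (p_{k-1}, q_{k-1}) = (p_1, q_1); compute convergents through index 1.
Convergents (p_i = a_i*p_{i-1} + p_{i-2}, q_i = a_i*q_{i-1} + q_{i-2} with p_{-2}=0, p_{-1}=1, q_{-2}=1, q_{-1}=0):
  i=0: a_0=19, p_0 = 19*1 + 0 = 19, q_0 = 19*0 + 1 = 1.
  i=1: a_1=19, p_1 = 19*19 + 1 = 362, q_1 = 19*1 + 0 = 19.
Check: 362^2 - 363*19^2 = 131044 - 131043 = 1, so (x, y) = (362, 19) solves the equation, and by the theorem it is the least positive solution.

(x, y) = (362, 19)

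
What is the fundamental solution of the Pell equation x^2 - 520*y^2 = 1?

(x, y) = (6499, 285)

First expand sqrt(520) as a continued fraction. With x_i = (sqrt(520) + m_i)/d_i and (m_0, d_0) = (0, 1): a_0 = floor(sqrt(520)) = 22, since 22^2 = 484 <= 520 < 529 = 23^2.
Iterate m_{i+1} = d_i*a_i - m_i, d_{i+1} = (520 - m_{i+1}^2)/d_i, a_{i+1} = floor((a_0 + m_{i+1})/d_{i+1}):
  m_1 = 1*22 - 0 = 22, d_1 = (520 - 22^2)/1 = 36/1 = 36, a_1 = floor((22 + 22)/36) = 1.
  m_2 = 36*1 - 22 = 14, d_2 = (520 - 14^2)/36 = 324/36 = 9, a_2 = floor((22 + 14)/9) = 4.
  m_3 = 9*4 - 14 = 22, d_3 = (520 - 22^2)/9 = 36/9 = 4, a_3 = floor((22 + 22)/4) = 11.
  m_4 = 4*11 - 22 = 22, d_4 = (520 - 22^2)/4 = 36/4 = 9, a_4 = floor((22 + 22)/9) = 4.
  m_5 = 9*4 - 22 = 14, d_5 = (520 - 14^2)/9 = 324/9 = 36, a_5 = floor((22 + 14)/36) = 1.
  m_6 = 36*1 - 14 = 22, d_6 = (520 - 22^2)/36 = 36/36 = 1, a_6 = floor((22 + 22)/1) = 44.
  m_7 = 1*44 - 22 = 22, d_7 = (520 - 22^2)/1 = 36/1 = 36: (m_7, d_7) = (m_1, d_1) = (22, 36), so from here the quotients repeat a_1, ..., a_6; the period length is 6.
So sqrt(520) = [22; (1, 4, 11, 4, 1, 44)] with period length k = 6.
k is even, so the fundamental solution of x^2 - 520y^2 = 1 is (p_{k-1}, q_{k-1}) = (p_5, q_5); compute convergents through index 5.
Convergents (p_i = a_i*p_{i-1} + p_{i-2}, q_i = a_i*q_{i-1} + q_{i-2} with p_{-2}=0, p_{-1}=1, q_{-2}=1, q_{-1}=0):
  i=0: a_0=22, p_0 = 22*1 + 0 = 22, q_0 = 22*0 + 1 = 1.
  i=1: a_1=1, p_1 = 1*22 + 1 = 23, q_1 = 1*1 + 0 = 1.
  i=2: a_2=4, p_2 = 4*23 + 22 = 114, q_2 = 4*1 + 1 = 5.
  i=3: a_3=11, p_3 = 11*114 + 23 = 1277, q_3 = 11*5 + 1 = 56.
  i=4: a_4=4, p_4 = 4*1277 + 114 = 5222, q_4 = 4*56 + 5 = 229.
  i=5: a_5=1, p_5 = 1*5222 + 1277 = 6499, q_5 = 1*229 + 56 = 285.
Check: 6499^2 - 520*285^2 = 42237001 - 42237000 = 1, so (x, y) = (6499, 285) solves the equation, and by the theorem it is the least positive solution.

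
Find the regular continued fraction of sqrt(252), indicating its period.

[15; (1, 6, 1, 30)]

Write x_i = (sqrt(252) + m_i)/d_i with (m_0, d_0) = (0, 1). a_0 = floor(sqrt(252)) = 15, since 15^2 = 225 <= 252 < 256 = 16^2.
Iterate m_{i+1} = d_i*a_i - m_i, d_{i+1} = (252 - m_{i+1}^2)/d_i, a_{i+1} = floor((a_0 + m_{i+1})/d_{i+1}):
  m_1 = 1*15 - 0 = 15, d_1 = (252 - 15^2)/1 = 27/1 = 27, a_1 = floor((15 + 15)/27) = 1.
  m_2 = 27*1 - 15 = 12, d_2 = (252 - 12^2)/27 = 108/27 = 4, a_2 = floor((15 + 12)/4) = 6.
  m_3 = 4*6 - 12 = 12, d_3 = (252 - 12^2)/4 = 108/4 = 27, a_3 = floor((15 + 12)/27) = 1.
  m_4 = 27*1 - 12 = 15, d_4 = (252 - 15^2)/27 = 27/27 = 1, a_4 = floor((15 + 15)/1) = 30.
  m_5 = 1*30 - 15 = 15, d_5 = (252 - 15^2)/1 = 27/1 = 27: (m_5, d_5) = (m_1, d_1) = (15, 27), so from here the quotients repeat a_1, ..., a_4; the period length is 4.
Hence the expansion of sqrt(252) is a_0 = 15 followed by the repeating block 1, 6, 1, 30 (period 4).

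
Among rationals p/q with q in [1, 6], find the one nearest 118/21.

Expand x = 118/21 as a continued fraction with the Euclidean algorithm:
  118 = 5*21 + 13, so a_0 = 5.
  21 = 1*13 + 8, so a_1 = 1.
  13 = 1*8 + 5, so a_2 = 1.
  8 = 1*5 + 3, so a_3 = 1.
  5 = 1*3 + 2, so a_4 = 1.
  3 = 1*2 + 1, so a_5 = 1.
  2 = 2*1 + 0, so a_6 = 2.
so x = [5; 1, 1, 1, 1, 1, 2].
Convergents (p_i = a_i*p_{i-1} + p_{i-2}, q_i = a_i*q_{i-1} + q_{i-2} with p_{-2}=0, p_{-1}=1, q_{-2}=1, q_{-1}=0), until the denominator exceeds 6:
  i=0: a_0=5, p_0 = 5*1 + 0 = 5, q_0 = 5*0 + 1 = 1.
  i=1: a_1=1, p_1 = 1*5 + 1 = 6, q_1 = 1*1 + 0 = 1.
  i=2: a_2=1, p_2 = 1*6 + 5 = 11, q_2 = 1*1 + 1 = 2.
  i=3: a_3=1, p_3 = 1*11 + 6 = 17, q_3 = 1*2 + 1 = 3.
  i=4: a_4=1, p_4 = 1*17 + 11 = 28, q_4 = 1*3 + 2 = 5.
  i=5: a_5=1, p_5 = 1*28 + 17 = 45, q_5 = 1*5 + 3 = 8.
q_5 = 8 > 6, so the last convergent with denominator <= 6 is p_4/q_4 = 28/5.
The closest fraction with denominator <= 6 is either p_4/q_4 or the intermediate fraction (k*p_4 + p_3)/(k*q_4 + q_3) with the largest k >= 1 whose denominator stays <= 6; these approach x as k grows, and every other convergent or intermediate fraction in range is farther away.
Largest k: floor((6 - q_3)/q_4) = floor((6 - 3)/5) = 0.
Since k = 0, no intermediate fraction beyond p_4/q_4 has denominator <= 6, so the convergent 28/5 is the closest (its error is |118*5 - 28*21|/(21*5) = 2/105).

28/5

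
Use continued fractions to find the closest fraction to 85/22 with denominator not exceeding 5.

19/5

Expand x = 85/22 as a continued fraction with the Euclidean algorithm:
  85 = 3*22 + 19, so a_0 = 3.
  22 = 1*19 + 3, so a_1 = 1.
  19 = 6*3 + 1, so a_2 = 6.
  3 = 3*1 + 0, so a_3 = 3.
so x = [3; 1, 6, 3].
Convergents (p_i = a_i*p_{i-1} + p_{i-2}, q_i = a_i*q_{i-1} + q_{i-2} with p_{-2}=0, p_{-1}=1, q_{-2}=1, q_{-1}=0), until the denominator exceeds 5:
  i=0: a_0=3, p_0 = 3*1 + 0 = 3, q_0 = 3*0 + 1 = 1.
  i=1: a_1=1, p_1 = 1*3 + 1 = 4, q_1 = 1*1 + 0 = 1.
  i=2: a_2=6, p_2 = 6*4 + 3 = 27, q_2 = 6*1 + 1 = 7.
q_2 = 7 > 5, so the last convergent with denominator <= 5 is p_1/q_1 = 4/1.
The closest fraction with denominator <= 5 is either p_1/q_1 or the intermediate fraction (k*p_1 + p_0)/(k*q_1 + q_0) with the largest k >= 1 whose denominator stays <= 5; these approach x as k grows, and every other convergent or intermediate fraction in range is farther away.
Largest k: floor((5 - q_0)/q_1) = floor((5 - 1)/1) = 4.
That gives (4*4 + 3)/(4*1 + 1) = 19/5.
Compare the errors: |x - 4/1| = |85*1 - 4*22|/(22*1) = 3/22, and |x - 19/5| = |85*5 - 19*22|/(22*5) = 7/110.
Cross-multiplying, 7*22 = 154 < 330 = 3*110, so 7/110 is smaller: the intermediate fraction 19/5 is closer to x than 4/1.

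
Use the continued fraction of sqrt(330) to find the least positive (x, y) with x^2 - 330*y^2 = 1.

(x, y) = (109, 6)

First expand sqrt(330) as a continued fraction. With x_i = (sqrt(330) + m_i)/d_i and (m_0, d_0) = (0, 1): a_0 = floor(sqrt(330)) = 18, since 18^2 = 324 <= 330 < 361 = 19^2.
Iterate m_{i+1} = d_i*a_i - m_i, d_{i+1} = (330 - m_{i+1}^2)/d_i, a_{i+1} = floor((a_0 + m_{i+1})/d_{i+1}):
  m_1 = 1*18 - 0 = 18, d_1 = (330 - 18^2)/1 = 6/1 = 6, a_1 = floor((18 + 18)/6) = 6.
  m_2 = 6*6 - 18 = 18, d_2 = (330 - 18^2)/6 = 6/6 = 1, a_2 = floor((18 + 18)/1) = 36.
  m_3 = 1*36 - 18 = 18, d_3 = (330 - 18^2)/1 = 6/1 = 6: (m_3, d_3) = (m_1, d_1) = (18, 6), so from here the quotients repeat a_1, a_2; the period length is 2.
So sqrt(330) = [18; (6, 36)] with period length k = 2.
k is even, so the fundamental solution of x^2 - 330y^2 = 1 is (p_{k-1}, q_{k-1}) = (p_1, q_1); compute convergents through index 1.
Convergents (p_i = a_i*p_{i-1} + p_{i-2}, q_i = a_i*q_{i-1} + q_{i-2} with p_{-2}=0, p_{-1}=1, q_{-2}=1, q_{-1}=0):
  i=0: a_0=18, p_0 = 18*1 + 0 = 18, q_0 = 18*0 + 1 = 1.
  i=1: a_1=6, p_1 = 6*18 + 1 = 109, q_1 = 6*1 + 0 = 6.
Check: 109^2 - 330*6^2 = 11881 - 11880 = 1, so (x, y) = (109, 6) solves the equation, and by the theorem it is the least positive solution.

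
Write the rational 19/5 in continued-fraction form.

Run the Euclidean algorithm on 19 and 5; the successive quotients are the partial quotients a_0, a_1, ... (each step inverts the fractional part left over by the previous one):
  19 = 3*5 + 4, so a_0 = 3.
  5 = 1*4 + 1, so a_1 = 1.
  4 = 4*1 + 0, so a_2 = 4.
The remainder reaches 0 after 3 divisions, so the expansion has 3 partial quotients, read off in order.

[3; 1, 4]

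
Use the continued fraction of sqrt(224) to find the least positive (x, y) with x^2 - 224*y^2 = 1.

(x, y) = (15, 1)

First expand sqrt(224) as a continued fraction. With x_i = (sqrt(224) + m_i)/d_i and (m_0, d_0) = (0, 1): a_0 = floor(sqrt(224)) = 14, since 14^2 = 196 <= 224 < 225 = 15^2.
Iterate m_{i+1} = d_i*a_i - m_i, d_{i+1} = (224 - m_{i+1}^2)/d_i, a_{i+1} = floor((a_0 + m_{i+1})/d_{i+1}):
  m_1 = 1*14 - 0 = 14, d_1 = (224 - 14^2)/1 = 28/1 = 28, a_1 = floor((14 + 14)/28) = 1.
  m_2 = 28*1 - 14 = 14, d_2 = (224 - 14^2)/28 = 28/28 = 1, a_2 = floor((14 + 14)/1) = 28.
  m_3 = 1*28 - 14 = 14, d_3 = (224 - 14^2)/1 = 28/1 = 28: (m_3, d_3) = (m_1, d_1) = (14, 28), so from here the quotients repeat a_1, a_2; the period length is 2.
So sqrt(224) = [14; (1, 28)] with period length k = 2.
k is even, so the fundamental solution of x^2 - 224y^2 = 1 is (p_{k-1}, q_{k-1}) = (p_1, q_1); compute convergents through index 1.
Convergents (p_i = a_i*p_{i-1} + p_{i-2}, q_i = a_i*q_{i-1} + q_{i-2} with p_{-2}=0, p_{-1}=1, q_{-2}=1, q_{-1}=0):
  i=0: a_0=14, p_0 = 14*1 + 0 = 14, q_0 = 14*0 + 1 = 1.
  i=1: a_1=1, p_1 = 1*14 + 1 = 15, q_1 = 1*1 + 0 = 1.
Check: 15^2 - 224*1^2 = 225 - 224 = 1, so (x, y) = (15, 1) solves the equation, and by the theorem it is the least positive solution.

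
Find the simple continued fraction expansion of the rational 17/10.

[1; 1, 2, 3]

Run the Euclidean algorithm on 17 and 10; the successive quotients are the partial quotients a_0, a_1, ... (each step inverts the fractional part left over by the previous one):
  17 = 1*10 + 7, so a_0 = 1.
  10 = 1*7 + 3, so a_1 = 1.
  7 = 2*3 + 1, so a_2 = 2.
  3 = 3*1 + 0, so a_3 = 3.
The remainder reaches 0 after 4 divisions, so the expansion has 4 partial quotients, read off in order.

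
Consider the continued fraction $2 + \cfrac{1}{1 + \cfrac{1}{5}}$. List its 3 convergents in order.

Using the convergent recurrence p_i = a_i*p_{i-1} + p_{i-2}, q_i = a_i*q_{i-1} + q_{i-2} with p_{-2}=0, p_{-1}=1, q_{-2}=1, q_{-1}=0:
  i=0: a_0=2, p_0 = 2*1 + 0 = 2, q_0 = 2*0 + 1 = 1.
  i=1: a_1=1, p_1 = 1*2 + 1 = 3, q_1 = 1*1 + 0 = 1.
  i=2: a_2=5, p_2 = 5*3 + 2 = 17, q_2 = 5*1 + 1 = 6.

2/1, 3/1, 17/6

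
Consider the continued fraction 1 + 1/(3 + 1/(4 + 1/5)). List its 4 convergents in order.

1/1, 4/3, 17/13, 89/68

Using the convergent recurrence p_i = a_i*p_{i-1} + p_{i-2}, q_i = a_i*q_{i-1} + q_{i-2} with p_{-2}=0, p_{-1}=1, q_{-2}=1, q_{-1}=0:
  i=0: a_0=1, p_0 = 1*1 + 0 = 1, q_0 = 1*0 + 1 = 1.
  i=1: a_1=3, p_1 = 3*1 + 1 = 4, q_1 = 3*1 + 0 = 3.
  i=2: a_2=4, p_2 = 4*4 + 1 = 17, q_2 = 4*3 + 1 = 13.
  i=3: a_3=5, p_3 = 5*17 + 4 = 89, q_3 = 5*13 + 3 = 68.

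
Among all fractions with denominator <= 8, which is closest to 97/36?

19/7

Expand x = 97/36 as a continued fraction with the Euclidean algorithm:
  97 = 2*36 + 25, so a_0 = 2.
  36 = 1*25 + 11, so a_1 = 1.
  25 = 2*11 + 3, so a_2 = 2.
  11 = 3*3 + 2, so a_3 = 3.
  3 = 1*2 + 1, so a_4 = 1.
  2 = 2*1 + 0, so a_5 = 2.
so x = [2; 1, 2, 3, 1, 2].
Convergents (p_i = a_i*p_{i-1} + p_{i-2}, q_i = a_i*q_{i-1} + q_{i-2} with p_{-2}=0, p_{-1}=1, q_{-2}=1, q_{-1}=0), until the denominator exceeds 8:
  i=0: a_0=2, p_0 = 2*1 + 0 = 2, q_0 = 2*0 + 1 = 1.
  i=1: a_1=1, p_1 = 1*2 + 1 = 3, q_1 = 1*1 + 0 = 1.
  i=2: a_2=2, p_2 = 2*3 + 2 = 8, q_2 = 2*1 + 1 = 3.
  i=3: a_3=3, p_3 = 3*8 + 3 = 27, q_3 = 3*3 + 1 = 10.
q_3 = 10 > 8, so the last convergent with denominator <= 8 is p_2/q_2 = 8/3.
The closest fraction with denominator <= 8 is either p_2/q_2 or the intermediate fraction (k*p_2 + p_1)/(k*q_2 + q_1) with the largest k >= 1 whose denominator stays <= 8; these approach x as k grows, and every other convergent or intermediate fraction in range is farther away.
Largest k: floor((8 - q_1)/q_2) = floor((8 - 1)/3) = 2.
That gives (2*8 + 3)/(2*3 + 1) = 19/7.
Compare the errors: |x - 8/3| = |97*3 - 8*36|/(36*3) = 3/108, and |x - 19/7| = |97*7 - 19*36|/(36*7) = 5/252.
Cross-multiplying, 5*108 = 540 < 756 = 3*252, so 5/252 is smaller: the intermediate fraction 19/7 is closer to x than 8/3.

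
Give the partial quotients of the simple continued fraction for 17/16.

Run the Euclidean algorithm on 17 and 16; the successive quotients are the partial quotients a_0, a_1, ... (each step inverts the fractional part left over by the previous one):
  17 = 1*16 + 1, so a_0 = 1.
  16 = 16*1 + 0, so a_1 = 16.
The remainder reaches 0 after 2 divisions, so the expansion has 2 partial quotients, read off in order.

[1; 16]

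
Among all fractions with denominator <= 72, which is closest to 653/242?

Expand x = 653/242 as a continued fraction with the Euclidean algorithm:
  653 = 2*242 + 169, so a_0 = 2.
  242 = 1*169 + 73, so a_1 = 1.
  169 = 2*73 + 23, so a_2 = 2.
  73 = 3*23 + 4, so a_3 = 3.
  23 = 5*4 + 3, so a_4 = 5.
  4 = 1*3 + 1, so a_5 = 1.
  3 = 3*1 + 0, so a_6 = 3.
so x = [2; 1, 2, 3, 5, 1, 3].
Convergents (p_i = a_i*p_{i-1} + p_{i-2}, q_i = a_i*q_{i-1} + q_{i-2} with p_{-2}=0, p_{-1}=1, q_{-2}=1, q_{-1}=0), until the denominator exceeds 72:
  i=0: a_0=2, p_0 = 2*1 + 0 = 2, q_0 = 2*0 + 1 = 1.
  i=1: a_1=1, p_1 = 1*2 + 1 = 3, q_1 = 1*1 + 0 = 1.
  i=2: a_2=2, p_2 = 2*3 + 2 = 8, q_2 = 2*1 + 1 = 3.
  i=3: a_3=3, p_3 = 3*8 + 3 = 27, q_3 = 3*3 + 1 = 10.
  i=4: a_4=5, p_4 = 5*27 + 8 = 143, q_4 = 5*10 + 3 = 53.
  i=5: a_5=1, p_5 = 1*143 + 27 = 170, q_5 = 1*53 + 10 = 63.
  i=6: a_6=3, p_6 = 3*170 + 143 = 653, q_6 = 3*63 + 53 = 242.
q_6 = 242 > 72, so the last convergent with denominator <= 72 is p_5/q_5 = 170/63.
The closest fraction with denominator <= 72 is either p_5/q_5 or the intermediate fraction (k*p_5 + p_4)/(k*q_5 + q_4) with the largest k >= 1 whose denominator stays <= 72; these approach x as k grows, and every other convergent or intermediate fraction in range is farther away.
Largest k: floor((72 - q_4)/q_5) = floor((72 - 53)/63) = 0.
Since k = 0, no intermediate fraction beyond p_5/q_5 has denominator <= 72, so the convergent 170/63 is the closest (its error is |653*63 - 170*242|/(242*63) = 1/15246).

170/63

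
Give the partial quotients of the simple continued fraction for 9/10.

[0; 1, 9]

Run the Euclidean algorithm on 9 and 10; the successive quotients are the partial quotients a_0, a_1, ... (each step inverts the fractional part left over by the previous one):
  9 = 0*10 + 9, so a_0 = 0.
  10 = 1*9 + 1, so a_1 = 1.
  9 = 9*1 + 0, so a_2 = 9.
The remainder reaches 0 after 3 divisions, so the expansion has 3 partial quotients, read off in order.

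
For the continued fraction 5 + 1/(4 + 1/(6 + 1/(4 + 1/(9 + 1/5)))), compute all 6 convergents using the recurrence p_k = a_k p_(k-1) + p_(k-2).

5/1, 21/4, 131/25, 545/104, 5036/961, 25725/4909

Using the convergent recurrence p_i = a_i*p_{i-1} + p_{i-2}, q_i = a_i*q_{i-1} + q_{i-2} with p_{-2}=0, p_{-1}=1, q_{-2}=1, q_{-1}=0:
  i=0: a_0=5, p_0 = 5*1 + 0 = 5, q_0 = 5*0 + 1 = 1.
  i=1: a_1=4, p_1 = 4*5 + 1 = 21, q_1 = 4*1 + 0 = 4.
  i=2: a_2=6, p_2 = 6*21 + 5 = 131, q_2 = 6*4 + 1 = 25.
  i=3: a_3=4, p_3 = 4*131 + 21 = 545, q_3 = 4*25 + 4 = 104.
  i=4: a_4=9, p_4 = 9*545 + 131 = 5036, q_4 = 9*104 + 25 = 961.
  i=5: a_5=5, p_5 = 5*5036 + 545 = 25725, q_5 = 5*961 + 104 = 4909.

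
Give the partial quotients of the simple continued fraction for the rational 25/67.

Run the Euclidean algorithm on 25 and 67; the successive quotients are the partial quotients a_0, a_1, ... (each step inverts the fractional part left over by the previous one):
  25 = 0*67 + 25, so a_0 = 0.
  67 = 2*25 + 17, so a_1 = 2.
  25 = 1*17 + 8, so a_2 = 1.
  17 = 2*8 + 1, so a_3 = 2.
  8 = 8*1 + 0, so a_4 = 8.
The remainder reaches 0 after 5 divisions, so the expansion has 5 partial quotients, read off in order.

[0; 2, 1, 2, 8]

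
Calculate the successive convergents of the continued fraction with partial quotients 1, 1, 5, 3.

1/1, 2/1, 11/6, 35/19

Using the convergent recurrence p_i = a_i*p_{i-1} + p_{i-2}, q_i = a_i*q_{i-1} + q_{i-2} with p_{-2}=0, p_{-1}=1, q_{-2}=1, q_{-1}=0:
  i=0: a_0=1, p_0 = 1*1 + 0 = 1, q_0 = 1*0 + 1 = 1.
  i=1: a_1=1, p_1 = 1*1 + 1 = 2, q_1 = 1*1 + 0 = 1.
  i=2: a_2=5, p_2 = 5*2 + 1 = 11, q_2 = 5*1 + 1 = 6.
  i=3: a_3=3, p_3 = 3*11 + 2 = 35, q_3 = 3*6 + 1 = 19.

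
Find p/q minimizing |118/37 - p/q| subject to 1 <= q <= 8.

16/5

Expand x = 118/37 as a continued fraction with the Euclidean algorithm:
  118 = 3*37 + 7, so a_0 = 3.
  37 = 5*7 + 2, so a_1 = 5.
  7 = 3*2 + 1, so a_2 = 3.
  2 = 2*1 + 0, so a_3 = 2.
so x = [3; 5, 3, 2].
Convergents (p_i = a_i*p_{i-1} + p_{i-2}, q_i = a_i*q_{i-1} + q_{i-2} with p_{-2}=0, p_{-1}=1, q_{-2}=1, q_{-1}=0), until the denominator exceeds 8:
  i=0: a_0=3, p_0 = 3*1 + 0 = 3, q_0 = 3*0 + 1 = 1.
  i=1: a_1=5, p_1 = 5*3 + 1 = 16, q_1 = 5*1 + 0 = 5.
  i=2: a_2=3, p_2 = 3*16 + 3 = 51, q_2 = 3*5 + 1 = 16.
q_2 = 16 > 8, so the last convergent with denominator <= 8 is p_1/q_1 = 16/5.
The closest fraction with denominator <= 8 is either p_1/q_1 or the intermediate fraction (k*p_1 + p_0)/(k*q_1 + q_0) with the largest k >= 1 whose denominator stays <= 8; these approach x as k grows, and every other convergent or intermediate fraction in range is farther away.
Largest k: floor((8 - q_0)/q_1) = floor((8 - 1)/5) = 1.
That gives (1*16 + 3)/(1*5 + 1) = 19/6.
Compare the errors: |x - 16/5| = |118*5 - 16*37|/(37*5) = 2/185, and |x - 19/6| = |118*6 - 19*37|/(37*6) = 5/222.
Cross-multiplying, 2*222 = 444 < 925 = 5*185, so 2/185 is smaller: the convergent 16/5 is closer to x than 19/6.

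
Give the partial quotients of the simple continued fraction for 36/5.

Run the Euclidean algorithm on 36 and 5; the successive quotients are the partial quotients a_0, a_1, ... (each step inverts the fractional part left over by the previous one):
  36 = 7*5 + 1, so a_0 = 7.
  5 = 5*1 + 0, so a_1 = 5.
The remainder reaches 0 after 2 divisions, so the expansion has 2 partial quotients, read off in order.

[7; 5]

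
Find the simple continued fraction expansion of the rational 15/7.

[2; 7]

Run the Euclidean algorithm on 15 and 7; the successive quotients are the partial quotients a_0, a_1, ... (each step inverts the fractional part left over by the previous one):
  15 = 2*7 + 1, so a_0 = 2.
  7 = 7*1 + 0, so a_1 = 7.
The remainder reaches 0 after 2 divisions, so the expansion has 2 partial quotients, read off in order.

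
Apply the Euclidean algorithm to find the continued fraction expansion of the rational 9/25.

[0; 2, 1, 3, 2]

Run the Euclidean algorithm on 9 and 25; the successive quotients are the partial quotients a_0, a_1, ... (each step inverts the fractional part left over by the previous one):
  9 = 0*25 + 9, so a_0 = 0.
  25 = 2*9 + 7, so a_1 = 2.
  9 = 1*7 + 2, so a_2 = 1.
  7 = 3*2 + 1, so a_3 = 3.
  2 = 2*1 + 0, so a_4 = 2.
The remainder reaches 0 after 5 divisions, so the expansion has 5 partial quotients, read off in order.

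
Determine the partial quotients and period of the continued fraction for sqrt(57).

[7; (1, 1, 4, 1, 1, 14)]

Write x_i = (sqrt(57) + m_i)/d_i with (m_0, d_0) = (0, 1). a_0 = floor(sqrt(57)) = 7, since 7^2 = 49 <= 57 < 64 = 8^2.
Iterate m_{i+1} = d_i*a_i - m_i, d_{i+1} = (57 - m_{i+1}^2)/d_i, a_{i+1} = floor((a_0 + m_{i+1})/d_{i+1}):
  m_1 = 1*7 - 0 = 7, d_1 = (57 - 7^2)/1 = 8/1 = 8, a_1 = floor((7 + 7)/8) = 1.
  m_2 = 8*1 - 7 = 1, d_2 = (57 - 1^2)/8 = 56/8 = 7, a_2 = floor((7 + 1)/7) = 1.
  m_3 = 7*1 - 1 = 6, d_3 = (57 - 6^2)/7 = 21/7 = 3, a_3 = floor((7 + 6)/3) = 4.
  m_4 = 3*4 - 6 = 6, d_4 = (57 - 6^2)/3 = 21/3 = 7, a_4 = floor((7 + 6)/7) = 1.
  m_5 = 7*1 - 6 = 1, d_5 = (57 - 1^2)/7 = 56/7 = 8, a_5 = floor((7 + 1)/8) = 1.
  m_6 = 8*1 - 1 = 7, d_6 = (57 - 7^2)/8 = 8/8 = 1, a_6 = floor((7 + 7)/1) = 14.
  m_7 = 1*14 - 7 = 7, d_7 = (57 - 7^2)/1 = 8/1 = 8: (m_7, d_7) = (m_1, d_1) = (7, 8), so from here the quotients repeat a_1, ..., a_6; the period length is 6.
Hence the expansion of sqrt(57) is a_0 = 7 followed by the repeating block 1, 1, 4, 1, 1, 14 (period 6).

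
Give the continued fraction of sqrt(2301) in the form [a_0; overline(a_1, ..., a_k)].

[47; overline(1, 30, 1, 94)]

Write x_i = (sqrt(2301) + m_i)/d_i with (m_0, d_0) = (0, 1). a_0 = floor(sqrt(2301)) = 47, since 47^2 = 2209 <= 2301 < 2304 = 48^2.
Iterate m_{i+1} = d_i*a_i - m_i, d_{i+1} = (2301 - m_{i+1}^2)/d_i, a_{i+1} = floor((a_0 + m_{i+1})/d_{i+1}):
  m_1 = 1*47 - 0 = 47, d_1 = (2301 - 47^2)/1 = 92/1 = 92, a_1 = floor((47 + 47)/92) = 1.
  m_2 = 92*1 - 47 = 45, d_2 = (2301 - 45^2)/92 = 276/92 = 3, a_2 = floor((47 + 45)/3) = 30.
  m_3 = 3*30 - 45 = 45, d_3 = (2301 - 45^2)/3 = 276/3 = 92, a_3 = floor((47 + 45)/92) = 1.
  m_4 = 92*1 - 45 = 47, d_4 = (2301 - 47^2)/92 = 92/92 = 1, a_4 = floor((47 + 47)/1) = 94.
  m_5 = 1*94 - 47 = 47, d_5 = (2301 - 47^2)/1 = 92/1 = 92: (m_5, d_5) = (m_1, d_1) = (47, 92), so from here the quotients repeat a_1, ..., a_4; the period length is 4.
Hence the expansion of sqrt(2301) is a_0 = 47 followed by the repeating block 1, 30, 1, 94 (period 4).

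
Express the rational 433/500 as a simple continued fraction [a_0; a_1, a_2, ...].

Run the Euclidean algorithm on 433 and 500; the successive quotients are the partial quotients a_0, a_1, ... (each step inverts the fractional part left over by the previous one):
  433 = 0*500 + 433, so a_0 = 0.
  500 = 1*433 + 67, so a_1 = 1.
  433 = 6*67 + 31, so a_2 = 6.
  67 = 2*31 + 5, so a_3 = 2.
  31 = 6*5 + 1, so a_4 = 6.
  5 = 5*1 + 0, so a_5 = 5.
The remainder reaches 0 after 6 divisions, so the expansion has 6 partial quotients, read off in order.

[0; 1, 6, 2, 6, 5]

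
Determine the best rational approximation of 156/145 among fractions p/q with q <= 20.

Expand x = 156/145 as a continued fraction with the Euclidean algorithm:
  156 = 1*145 + 11, so a_0 = 1.
  145 = 13*11 + 2, so a_1 = 13.
  11 = 5*2 + 1, so a_2 = 5.
  2 = 2*1 + 0, so a_3 = 2.
so x = [1; 13, 5, 2].
Convergents (p_i = a_i*p_{i-1} + p_{i-2}, q_i = a_i*q_{i-1} + q_{i-2} with p_{-2}=0, p_{-1}=1, q_{-2}=1, q_{-1}=0), until the denominator exceeds 20:
  i=0: a_0=1, p_0 = 1*1 + 0 = 1, q_0 = 1*0 + 1 = 1.
  i=1: a_1=13, p_1 = 13*1 + 1 = 14, q_1 = 13*1 + 0 = 13.
  i=2: a_2=5, p_2 = 5*14 + 1 = 71, q_2 = 5*13 + 1 = 66.
q_2 = 66 > 20, so the last convergent with denominator <= 20 is p_1/q_1 = 14/13.
The closest fraction with denominator <= 20 is either p_1/q_1 or the intermediate fraction (k*p_1 + p_0)/(k*q_1 + q_0) with the largest k >= 1 whose denominator stays <= 20; these approach x as k grows, and every other convergent or intermediate fraction in range is farther away.
Largest k: floor((20 - q_0)/q_1) = floor((20 - 1)/13) = 1.
That gives (1*14 + 1)/(1*13 + 1) = 15/14.
Compare the errors: |x - 14/13| = |156*13 - 14*145|/(145*13) = 2/1885, and |x - 15/14| = |156*14 - 15*145|/(145*14) = 9/2030.
Cross-multiplying, 2*2030 = 4060 < 16965 = 9*1885, so 2/1885 is smaller: the convergent 14/13 is closer to x than 15/14.

14/13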